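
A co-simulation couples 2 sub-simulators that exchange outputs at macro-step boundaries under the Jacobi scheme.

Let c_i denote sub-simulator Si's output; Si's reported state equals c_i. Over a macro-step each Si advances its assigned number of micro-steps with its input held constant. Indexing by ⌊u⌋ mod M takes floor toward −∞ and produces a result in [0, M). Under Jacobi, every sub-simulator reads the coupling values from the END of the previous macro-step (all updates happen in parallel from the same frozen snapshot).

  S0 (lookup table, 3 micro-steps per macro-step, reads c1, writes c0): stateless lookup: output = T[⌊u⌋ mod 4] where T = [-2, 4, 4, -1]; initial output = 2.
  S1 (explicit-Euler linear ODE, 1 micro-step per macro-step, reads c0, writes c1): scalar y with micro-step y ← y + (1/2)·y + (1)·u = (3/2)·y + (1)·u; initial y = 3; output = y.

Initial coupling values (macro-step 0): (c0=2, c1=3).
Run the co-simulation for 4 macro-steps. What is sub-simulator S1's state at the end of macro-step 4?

S1 state at macro-step 4 = 379/16

macro 1: S0 reads c1=3 → after 3×micro: -1; S1 reads c0=2 → after 1×micro: 13/2 ⇒ (c0=-1, c1=13/2)
macro 2: S0 reads c1=13/2 → after 3×micro: 4; S1 reads c0=-1 → after 1×micro: 35/4 ⇒ (c0=4, c1=35/4)
macro 3: S0 reads c1=35/4 → after 3×micro: -2; S1 reads c0=4 → after 1×micro: 137/8 ⇒ (c0=-2, c1=137/8)
macro 4: S0 reads c1=137/8 → after 3×micro: 4; S1 reads c0=-2 → after 1×micro: 379/16 ⇒ (c0=4, c1=379/16)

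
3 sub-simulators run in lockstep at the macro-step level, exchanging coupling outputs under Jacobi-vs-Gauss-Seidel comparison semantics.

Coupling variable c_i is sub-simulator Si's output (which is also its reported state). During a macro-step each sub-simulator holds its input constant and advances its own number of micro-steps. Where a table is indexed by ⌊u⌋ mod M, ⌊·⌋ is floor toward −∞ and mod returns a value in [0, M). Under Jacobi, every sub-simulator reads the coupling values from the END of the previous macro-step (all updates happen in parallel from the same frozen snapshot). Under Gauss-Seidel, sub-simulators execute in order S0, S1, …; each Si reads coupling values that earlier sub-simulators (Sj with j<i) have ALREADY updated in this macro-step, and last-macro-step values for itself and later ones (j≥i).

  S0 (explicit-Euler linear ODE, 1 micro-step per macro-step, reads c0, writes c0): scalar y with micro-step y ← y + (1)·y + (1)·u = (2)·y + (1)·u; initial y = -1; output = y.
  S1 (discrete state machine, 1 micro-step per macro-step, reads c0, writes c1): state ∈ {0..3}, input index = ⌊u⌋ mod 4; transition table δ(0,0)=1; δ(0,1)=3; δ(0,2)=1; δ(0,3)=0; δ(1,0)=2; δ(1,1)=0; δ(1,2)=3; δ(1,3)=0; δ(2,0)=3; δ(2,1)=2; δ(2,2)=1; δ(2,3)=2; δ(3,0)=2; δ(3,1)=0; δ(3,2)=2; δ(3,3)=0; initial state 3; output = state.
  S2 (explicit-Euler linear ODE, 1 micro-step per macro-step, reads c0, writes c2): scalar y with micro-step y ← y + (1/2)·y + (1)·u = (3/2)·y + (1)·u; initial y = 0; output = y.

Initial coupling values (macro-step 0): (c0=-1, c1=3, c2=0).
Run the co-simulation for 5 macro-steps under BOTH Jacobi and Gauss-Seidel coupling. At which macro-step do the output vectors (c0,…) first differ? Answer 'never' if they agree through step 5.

[Jacobi] macro 1: S0 reads c0=-1 → after 1×micro: -3; S1 reads c0=-1 → after 1×micro: 0; S2 reads c0=-1 → after 1×micro: -1 ⇒ (c0=-3, c1=0, c2=-1)
[Jacobi] macro 2: S0 reads c0=-3 → after 1×micro: -9; S1 reads c0=-3 → after 1×micro: 3; S2 reads c0=-3 → after 1×micro: -9/2 ⇒ (c0=-9, c1=3, c2=-9/2)
[Jacobi] macro 3: S0 reads c0=-9 → after 1×micro: -27; S1 reads c0=-9 → after 1×micro: 0; S2 reads c0=-9 → after 1×micro: -63/4 ⇒ (c0=-27, c1=0, c2=-63/4)
[Jacobi] macro 4: S0 reads c0=-27 → after 1×micro: -81; S1 reads c0=-27 → after 1×micro: 3; S2 reads c0=-27 → after 1×micro: -405/8 ⇒ (c0=-81, c1=3, c2=-405/8)
[Jacobi] macro 5: S0 reads c0=-81 → after 1×micro: -243; S1 reads c0=-81 → after 1×micro: 0; S2 reads c0=-81 → after 1×micro: -2511/16 ⇒ (c0=-243, c1=0, c2=-2511/16)
[Gauss-Seidel] macro 1: S0 reads c0=-1 → after 1×micro: -3; S1 reads c0=-3 → after 1×micro: 0; S2 reads c0=-3 → after 1×micro: -3 ⇒ (c0=-3, c1=0, c2=-3)
[Gauss-Seidel] macro 2: S0 reads c0=-3 → after 1×micro: -9; S1 reads c0=-9 → after 1×micro: 0; S2 reads c0=-9 → after 1×micro: -27/2 ⇒ (c0=-9, c1=0, c2=-27/2)
[Gauss-Seidel] macro 3: S0 reads c0=-9 → after 1×micro: -27; S1 reads c0=-27 → after 1×micro: 3; S2 reads c0=-27 → after 1×micro: -189/4 ⇒ (c0=-27, c1=3, c2=-189/4)
[Gauss-Seidel] macro 4: S0 reads c0=-27 → after 1×micro: -81; S1 reads c0=-81 → after 1×micro: 0; S2 reads c0=-81 → after 1×micro: -1215/8 ⇒ (c0=-81, c1=0, c2=-1215/8)
[Gauss-Seidel] macro 5: S0 reads c0=-81 → after 1×micro: -243; S1 reads c0=-243 → after 1×micro: 3; S2 reads c0=-243 → after 1×micro: -7533/16 ⇒ (c0=-243, c1=3, c2=-7533/16)

first divergence at macro-step: 1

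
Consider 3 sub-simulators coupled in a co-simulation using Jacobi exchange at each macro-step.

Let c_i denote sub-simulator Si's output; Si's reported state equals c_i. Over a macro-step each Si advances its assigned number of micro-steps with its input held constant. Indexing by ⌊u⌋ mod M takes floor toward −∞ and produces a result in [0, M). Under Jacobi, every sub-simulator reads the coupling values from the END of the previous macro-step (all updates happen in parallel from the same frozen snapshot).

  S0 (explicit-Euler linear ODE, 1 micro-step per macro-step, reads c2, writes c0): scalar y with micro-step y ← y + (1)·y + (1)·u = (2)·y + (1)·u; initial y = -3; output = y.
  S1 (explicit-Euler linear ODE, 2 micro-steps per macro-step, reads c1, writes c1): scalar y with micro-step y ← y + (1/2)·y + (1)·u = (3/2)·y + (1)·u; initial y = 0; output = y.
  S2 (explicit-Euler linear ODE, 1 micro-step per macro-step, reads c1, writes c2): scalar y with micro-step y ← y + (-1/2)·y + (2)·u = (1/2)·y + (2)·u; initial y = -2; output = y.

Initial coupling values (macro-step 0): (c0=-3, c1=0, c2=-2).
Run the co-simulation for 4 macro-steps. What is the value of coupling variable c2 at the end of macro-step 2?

macro 1: S0 reads c2=-2 → after 1×micro: -8; S1 reads c1=0 → after 2×micro: 0; S2 reads c1=0 → after 1×micro: -1 ⇒ (c0=-8, c1=0, c2=-1)
macro 2: S0 reads c2=-1 → after 1×micro: -17; S1 reads c1=0 → after 2×micro: 0; S2 reads c1=0 → after 1×micro: -1/2 ⇒ (c0=-17, c1=0, c2=-1/2)
macro 3: S0 reads c2=-1/2 → after 1×micro: -69/2; S1 reads c1=0 → after 2×micro: 0; S2 reads c1=0 → after 1×micro: -1/4 ⇒ (c0=-69/2, c1=0, c2=-1/4)
macro 4: S0 reads c2=-1/4 → after 1×micro: -277/4; S1 reads c1=0 → after 2×micro: 0; S2 reads c1=0 → after 1×micro: -1/8 ⇒ (c0=-277/4, c1=0, c2=-1/8)

c2 at macro-step 2 = -1/2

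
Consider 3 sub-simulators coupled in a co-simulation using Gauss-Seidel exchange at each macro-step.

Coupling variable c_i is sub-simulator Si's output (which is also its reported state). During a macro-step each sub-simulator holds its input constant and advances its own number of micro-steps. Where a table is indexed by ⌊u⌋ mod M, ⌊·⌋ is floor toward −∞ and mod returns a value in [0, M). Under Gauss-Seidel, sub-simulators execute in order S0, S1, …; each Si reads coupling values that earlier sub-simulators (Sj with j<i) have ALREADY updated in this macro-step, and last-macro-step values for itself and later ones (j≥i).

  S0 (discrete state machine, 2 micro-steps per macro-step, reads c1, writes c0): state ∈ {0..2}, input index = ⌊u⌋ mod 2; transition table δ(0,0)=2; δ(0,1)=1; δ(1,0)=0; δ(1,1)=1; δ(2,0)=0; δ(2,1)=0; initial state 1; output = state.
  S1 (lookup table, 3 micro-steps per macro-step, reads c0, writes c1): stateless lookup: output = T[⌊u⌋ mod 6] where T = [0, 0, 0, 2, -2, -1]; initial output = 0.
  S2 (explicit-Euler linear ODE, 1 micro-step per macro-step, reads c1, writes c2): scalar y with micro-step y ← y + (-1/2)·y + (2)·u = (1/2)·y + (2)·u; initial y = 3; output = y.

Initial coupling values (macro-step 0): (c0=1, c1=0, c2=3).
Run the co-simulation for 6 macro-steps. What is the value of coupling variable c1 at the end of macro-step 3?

macro 1: S0 reads c1=0 → after 2×micro: 2; S1 reads c0=2 → after 3×micro: 0; S2 reads c1=0 → after 1×micro: 3/2 ⇒ (c0=2, c1=0, c2=3/2)
macro 2: S0 reads c1=0 → after 2×micro: 2; S1 reads c0=2 → after 3×micro: 0; S2 reads c1=0 → after 1×micro: 3/4 ⇒ (c0=2, c1=0, c2=3/4)
macro 3: S0 reads c1=0 → after 2×micro: 2; S1 reads c0=2 → after 3×micro: 0; S2 reads c1=0 → after 1×micro: 3/8 ⇒ (c0=2, c1=0, c2=3/8)
macro 4: S0 reads c1=0 → after 2×micro: 2; S1 reads c0=2 → after 3×micro: 0; S2 reads c1=0 → after 1×micro: 3/16 ⇒ (c0=2, c1=0, c2=3/16)
macro 5: S0 reads c1=0 → after 2×micro: 2; S1 reads c0=2 → after 3×micro: 0; S2 reads c1=0 → after 1×micro: 3/32 ⇒ (c0=2, c1=0, c2=3/32)
macro 6: S0 reads c1=0 → after 2×micro: 2; S1 reads c0=2 → after 3×micro: 0; S2 reads c1=0 → after 1×micro: 3/64 ⇒ (c0=2, c1=0, c2=3/64)

c1 at macro-step 3 = 0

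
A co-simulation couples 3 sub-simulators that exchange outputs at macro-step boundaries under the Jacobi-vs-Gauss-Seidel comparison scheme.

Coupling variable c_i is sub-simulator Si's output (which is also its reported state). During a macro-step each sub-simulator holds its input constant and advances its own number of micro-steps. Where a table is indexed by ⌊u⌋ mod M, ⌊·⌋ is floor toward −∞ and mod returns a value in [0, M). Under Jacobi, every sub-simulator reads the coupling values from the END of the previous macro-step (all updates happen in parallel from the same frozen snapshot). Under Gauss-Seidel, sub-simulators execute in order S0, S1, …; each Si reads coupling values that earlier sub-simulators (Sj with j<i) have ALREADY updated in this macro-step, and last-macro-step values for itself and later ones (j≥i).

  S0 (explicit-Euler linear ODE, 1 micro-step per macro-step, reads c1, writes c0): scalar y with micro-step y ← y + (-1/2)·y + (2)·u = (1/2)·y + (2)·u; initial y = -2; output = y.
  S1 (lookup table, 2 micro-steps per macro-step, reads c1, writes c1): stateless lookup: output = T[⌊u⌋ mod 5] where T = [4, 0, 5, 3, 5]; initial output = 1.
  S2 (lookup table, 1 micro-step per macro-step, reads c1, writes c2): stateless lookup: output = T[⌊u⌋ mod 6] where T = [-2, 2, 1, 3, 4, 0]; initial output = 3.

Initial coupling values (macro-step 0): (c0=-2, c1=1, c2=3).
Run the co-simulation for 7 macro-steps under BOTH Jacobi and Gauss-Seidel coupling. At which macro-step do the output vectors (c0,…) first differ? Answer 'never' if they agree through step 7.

first divergence at macro-step: 1

[Jacobi] macro 1: S0 reads c1=1 → after 1×micro: 1; S1 reads c1=1 → after 2×micro: 0; S2 reads c1=1 → after 1×micro: 2 ⇒ (c0=1, c1=0, c2=2)
[Jacobi] macro 2: S0 reads c1=0 → after 1×micro: 1/2; S1 reads c1=0 → after 2×micro: 4; S2 reads c1=0 → after 1×micro: -2 ⇒ (c0=1/2, c1=4, c2=-2)
[Jacobi] macro 3: S0 reads c1=4 → after 1×micro: 33/4; S1 reads c1=4 → after 2×micro: 5; S2 reads c1=4 → after 1×micro: 4 ⇒ (c0=33/4, c1=5, c2=4)
[Jacobi] macro 4: S0 reads c1=5 → after 1×micro: 113/8; S1 reads c1=5 → after 2×micro: 4; S2 reads c1=5 → after 1×micro: 0 ⇒ (c0=113/8, c1=4, c2=0)
[Jacobi] macro 5: S0 reads c1=4 → after 1×micro: 241/16; S1 reads c1=4 → after 2×micro: 5; S2 reads c1=4 → after 1×micro: 4 ⇒ (c0=241/16, c1=5, c2=4)
[Jacobi] macro 6: S0 reads c1=5 → after 1×micro: 561/32; S1 reads c1=5 → after 2×micro: 4; S2 reads c1=5 → after 1×micro: 0 ⇒ (c0=561/32, c1=4, c2=0)
[Jacobi] macro 7: S0 reads c1=4 → after 1×micro: 1073/64; S1 reads c1=4 → after 2×micro: 5; S2 reads c1=4 → after 1×micro: 4 ⇒ (c0=1073/64, c1=5, c2=4)
[Gauss-Seidel] macro 1: S0 reads c1=1 → after 1×micro: 1; S1 reads c1=1 → after 2×micro: 0; S2 reads c1=0 → after 1×micro: -2 ⇒ (c0=1, c1=0, c2=-2)
[Gauss-Seidel] macro 2: S0 reads c1=0 → after 1×micro: 1/2; S1 reads c1=0 → after 2×micro: 4; S2 reads c1=4 → after 1×micro: 4 ⇒ (c0=1/2, c1=4, c2=4)
[Gauss-Seidel] macro 3: S0 reads c1=4 → after 1×micro: 33/4; S1 reads c1=4 → after 2×micro: 5; S2 reads c1=5 → after 1×micro: 0 ⇒ (c0=33/4, c1=5, c2=0)
[Gauss-Seidel] macro 4: S0 reads c1=5 → after 1×micro: 113/8; S1 reads c1=5 → after 2×micro: 4; S2 reads c1=4 → after 1×micro: 4 ⇒ (c0=113/8, c1=4, c2=4)
[Gauss-Seidel] macro 5: S0 reads c1=4 → after 1×micro: 241/16; S1 reads c1=4 → after 2×micro: 5; S2 reads c1=5 → after 1×micro: 0 ⇒ (c0=241/16, c1=5, c2=0)
[Gauss-Seidel] macro 6: S0 reads c1=5 → after 1×micro: 561/32; S1 reads c1=5 → after 2×micro: 4; S2 reads c1=4 → after 1×micro: 4 ⇒ (c0=561/32, c1=4, c2=4)
[Gauss-Seidel] macro 7: S0 reads c1=4 → after 1×micro: 1073/64; S1 reads c1=4 → after 2×micro: 5; S2 reads c1=5 → after 1×micro: 0 ⇒ (c0=1073/64, c1=5, c2=0)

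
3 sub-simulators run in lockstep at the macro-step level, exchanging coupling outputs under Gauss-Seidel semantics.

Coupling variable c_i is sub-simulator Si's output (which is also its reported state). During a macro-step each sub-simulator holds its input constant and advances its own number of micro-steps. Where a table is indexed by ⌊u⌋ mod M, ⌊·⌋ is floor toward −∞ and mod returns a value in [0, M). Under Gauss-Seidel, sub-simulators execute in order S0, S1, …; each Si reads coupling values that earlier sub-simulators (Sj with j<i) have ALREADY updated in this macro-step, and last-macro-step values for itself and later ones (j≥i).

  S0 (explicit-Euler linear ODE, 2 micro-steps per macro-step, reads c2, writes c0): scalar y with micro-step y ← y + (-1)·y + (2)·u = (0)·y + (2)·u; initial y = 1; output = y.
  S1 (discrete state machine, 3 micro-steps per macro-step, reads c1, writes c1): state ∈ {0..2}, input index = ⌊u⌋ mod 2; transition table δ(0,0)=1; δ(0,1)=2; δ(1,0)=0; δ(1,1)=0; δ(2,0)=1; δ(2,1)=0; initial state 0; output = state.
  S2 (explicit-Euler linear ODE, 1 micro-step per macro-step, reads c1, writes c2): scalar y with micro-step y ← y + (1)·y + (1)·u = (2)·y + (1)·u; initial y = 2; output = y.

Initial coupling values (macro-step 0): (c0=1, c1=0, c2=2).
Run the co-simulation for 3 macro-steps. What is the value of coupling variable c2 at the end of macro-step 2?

c2 at macro-step 2 = 10

macro 1: S0 reads c2=2 → after 2×micro: 4; S1 reads c1=0 → after 3×micro: 1; S2 reads c1=1 → after 1×micro: 5 ⇒ (c0=4, c1=1, c2=5)
macro 2: S0 reads c2=5 → after 2×micro: 10; S1 reads c1=1 → after 3×micro: 0; S2 reads c1=0 → after 1×micro: 10 ⇒ (c0=10, c1=0, c2=10)
macro 3: S0 reads c2=10 → after 2×micro: 20; S1 reads c1=0 → after 3×micro: 1; S2 reads c1=1 → after 1×micro: 21 ⇒ (c0=20, c1=1, c2=21)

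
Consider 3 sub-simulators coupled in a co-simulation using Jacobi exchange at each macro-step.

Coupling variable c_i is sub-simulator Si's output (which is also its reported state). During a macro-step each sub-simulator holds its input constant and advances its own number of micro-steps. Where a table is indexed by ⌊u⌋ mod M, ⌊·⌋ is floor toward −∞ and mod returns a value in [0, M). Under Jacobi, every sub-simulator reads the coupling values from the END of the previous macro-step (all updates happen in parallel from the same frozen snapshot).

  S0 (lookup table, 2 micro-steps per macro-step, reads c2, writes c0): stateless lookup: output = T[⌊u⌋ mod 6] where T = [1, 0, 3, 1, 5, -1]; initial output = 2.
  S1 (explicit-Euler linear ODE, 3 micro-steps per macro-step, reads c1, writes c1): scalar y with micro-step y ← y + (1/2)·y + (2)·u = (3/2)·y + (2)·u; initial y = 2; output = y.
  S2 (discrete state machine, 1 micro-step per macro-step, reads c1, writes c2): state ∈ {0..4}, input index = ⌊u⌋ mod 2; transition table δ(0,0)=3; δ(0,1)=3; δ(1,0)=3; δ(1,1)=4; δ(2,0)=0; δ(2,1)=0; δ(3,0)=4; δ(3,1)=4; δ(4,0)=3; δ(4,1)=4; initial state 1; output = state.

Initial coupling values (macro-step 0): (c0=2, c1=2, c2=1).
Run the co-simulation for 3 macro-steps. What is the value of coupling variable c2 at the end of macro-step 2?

macro 1: S0 reads c2=1 → after 2×micro: 0; S1 reads c1=2 → after 3×micro: 103/4; S2 reads c1=2 → after 1×micro: 3 ⇒ (c0=0, c1=103/4, c2=3)
macro 2: S0 reads c2=3 → after 2×micro: 1; S1 reads c1=103/4 → after 3×micro: 10609/32; S2 reads c1=103/4 → after 1×micro: 4 ⇒ (c0=1, c1=10609/32, c2=4)
macro 3: S0 reads c2=4 → after 2×micro: 5; S1 reads c1=10609/32 → after 3×micro: 1092727/256; S2 reads c1=10609/32 → after 1×micro: 4 ⇒ (c0=5, c1=1092727/256, c2=4)

c2 at macro-step 2 = 4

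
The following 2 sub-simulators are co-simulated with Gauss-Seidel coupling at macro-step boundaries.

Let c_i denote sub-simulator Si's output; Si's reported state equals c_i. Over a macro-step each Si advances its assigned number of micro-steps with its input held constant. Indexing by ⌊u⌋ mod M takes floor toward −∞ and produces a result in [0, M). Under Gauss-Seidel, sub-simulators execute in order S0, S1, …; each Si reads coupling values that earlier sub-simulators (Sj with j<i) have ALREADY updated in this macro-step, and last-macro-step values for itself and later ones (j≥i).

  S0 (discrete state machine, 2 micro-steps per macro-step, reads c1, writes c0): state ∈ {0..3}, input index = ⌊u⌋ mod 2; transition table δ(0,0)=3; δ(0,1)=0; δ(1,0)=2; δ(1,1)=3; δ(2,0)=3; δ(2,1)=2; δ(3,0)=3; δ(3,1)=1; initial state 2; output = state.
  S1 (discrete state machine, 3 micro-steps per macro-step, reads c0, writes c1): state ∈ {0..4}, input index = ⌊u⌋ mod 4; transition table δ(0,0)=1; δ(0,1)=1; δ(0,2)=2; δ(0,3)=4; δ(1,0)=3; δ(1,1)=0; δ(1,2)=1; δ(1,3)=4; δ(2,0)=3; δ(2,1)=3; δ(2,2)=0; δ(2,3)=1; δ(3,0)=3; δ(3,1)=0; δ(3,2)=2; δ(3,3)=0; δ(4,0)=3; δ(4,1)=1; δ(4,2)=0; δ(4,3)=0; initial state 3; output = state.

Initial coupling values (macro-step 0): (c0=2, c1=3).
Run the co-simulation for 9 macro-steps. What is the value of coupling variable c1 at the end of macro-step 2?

macro 1: S0 reads c1=3 → after 2×micro: 2; S1 reads c0=2 → after 3×micro: 2 ⇒ (c0=2, c1=2)
macro 2: S0 reads c1=2 → after 2×micro: 3; S1 reads c0=3 → after 3×micro: 0 ⇒ (c0=3, c1=0)
macro 3: S0 reads c1=0 → after 2×micro: 3; S1 reads c0=3 → after 3×micro: 4 ⇒ (c0=3, c1=4)
macro 4: S0 reads c1=4 → after 2×micro: 3; S1 reads c0=3 → after 3×micro: 0 ⇒ (c0=3, c1=0)
macro 5: S0 reads c1=0 → after 2×micro: 3; S1 reads c0=3 → after 3×micro: 4 ⇒ (c0=3, c1=4)
macro 6: S0 reads c1=4 → after 2×micro: 3; S1 reads c0=3 → after 3×micro: 0 ⇒ (c0=3, c1=0)
macro 7: S0 reads c1=0 → after 2×micro: 3; S1 reads c0=3 → after 3×micro: 4 ⇒ (c0=3, c1=4)
macro 8: S0 reads c1=4 → after 2×micro: 3; S1 reads c0=3 → after 3×micro: 0 ⇒ (c0=3, c1=0)
macro 9: S0 reads c1=0 → after 2×micro: 3; S1 reads c0=3 → after 3×micro: 4 ⇒ (c0=3, c1=4)

c1 at macro-step 2 = 0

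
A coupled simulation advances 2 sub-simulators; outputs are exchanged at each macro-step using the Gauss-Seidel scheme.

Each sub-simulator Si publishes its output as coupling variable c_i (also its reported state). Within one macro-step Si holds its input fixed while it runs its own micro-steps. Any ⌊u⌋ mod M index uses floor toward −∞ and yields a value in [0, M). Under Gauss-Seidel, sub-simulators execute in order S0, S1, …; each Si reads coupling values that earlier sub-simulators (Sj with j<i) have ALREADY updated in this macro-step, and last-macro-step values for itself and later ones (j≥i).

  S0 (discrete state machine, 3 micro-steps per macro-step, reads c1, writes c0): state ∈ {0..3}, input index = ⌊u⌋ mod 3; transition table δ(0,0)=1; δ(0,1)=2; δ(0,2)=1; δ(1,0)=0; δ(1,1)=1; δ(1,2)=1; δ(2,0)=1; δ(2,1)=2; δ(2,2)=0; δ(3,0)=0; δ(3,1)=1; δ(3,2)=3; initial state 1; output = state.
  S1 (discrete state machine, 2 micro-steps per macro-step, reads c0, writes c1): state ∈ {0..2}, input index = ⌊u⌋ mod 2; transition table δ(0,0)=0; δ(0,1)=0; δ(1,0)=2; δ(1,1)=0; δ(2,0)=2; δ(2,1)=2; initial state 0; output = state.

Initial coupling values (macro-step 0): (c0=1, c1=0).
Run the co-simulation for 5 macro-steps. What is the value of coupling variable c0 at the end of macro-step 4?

macro 1: S0 reads c1=0 → after 3×micro: 0; S1 reads c0=0 → after 2×micro: 0 ⇒ (c0=0, c1=0)
macro 2: S0 reads c1=0 → after 3×micro: 1; S1 reads c0=1 → after 2×micro: 0 ⇒ (c0=1, c1=0)
macro 3: S0 reads c1=0 → after 3×micro: 0; S1 reads c0=0 → after 2×micro: 0 ⇒ (c0=0, c1=0)
macro 4: S0 reads c1=0 → after 3×micro: 1; S1 reads c0=1 → after 2×micro: 0 ⇒ (c0=1, c1=0)
macro 5: S0 reads c1=0 → after 3×micro: 0; S1 reads c0=0 → after 2×micro: 0 ⇒ (c0=0, c1=0)

c0 at macro-step 4 = 1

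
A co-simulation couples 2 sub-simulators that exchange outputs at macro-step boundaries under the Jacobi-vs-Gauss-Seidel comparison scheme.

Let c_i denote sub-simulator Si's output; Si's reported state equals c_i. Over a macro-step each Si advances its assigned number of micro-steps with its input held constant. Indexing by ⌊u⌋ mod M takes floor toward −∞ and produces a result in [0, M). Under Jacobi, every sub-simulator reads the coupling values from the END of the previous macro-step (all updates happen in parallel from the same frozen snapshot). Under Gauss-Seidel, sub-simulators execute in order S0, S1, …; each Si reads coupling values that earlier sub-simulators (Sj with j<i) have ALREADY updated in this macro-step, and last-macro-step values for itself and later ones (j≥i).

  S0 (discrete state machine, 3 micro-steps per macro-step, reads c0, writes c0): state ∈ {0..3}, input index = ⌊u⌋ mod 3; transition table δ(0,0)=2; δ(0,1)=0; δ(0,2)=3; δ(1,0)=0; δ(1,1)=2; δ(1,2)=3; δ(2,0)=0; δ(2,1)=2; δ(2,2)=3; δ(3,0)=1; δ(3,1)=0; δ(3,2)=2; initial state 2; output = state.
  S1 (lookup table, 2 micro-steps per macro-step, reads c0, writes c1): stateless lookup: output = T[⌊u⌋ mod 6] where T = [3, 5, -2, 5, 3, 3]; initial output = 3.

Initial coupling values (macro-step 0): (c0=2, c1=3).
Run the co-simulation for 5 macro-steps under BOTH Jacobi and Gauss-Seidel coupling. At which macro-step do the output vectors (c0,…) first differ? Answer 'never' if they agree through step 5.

first divergence at macro-step: 1

[Jacobi] macro 1: S0 reads c0=2 → after 3×micro: 3; S1 reads c0=2 → after 2×micro: -2 ⇒ (c0=3, c1=-2)
[Jacobi] macro 2: S0 reads c0=3 → after 3×micro: 2; S1 reads c0=3 → after 2×micro: 5 ⇒ (c0=2, c1=5)
[Jacobi] macro 3: S0 reads c0=2 → after 3×micro: 3; S1 reads c0=2 → after 2×micro: -2 ⇒ (c0=3, c1=-2)
[Jacobi] macro 4: S0 reads c0=3 → after 3×micro: 2; S1 reads c0=3 → after 2×micro: 5 ⇒ (c0=2, c1=5)
[Jacobi] macro 5: S0 reads c0=2 → after 3×micro: 3; S1 reads c0=2 → after 2×micro: -2 ⇒ (c0=3, c1=-2)
[Gauss-Seidel] macro 1: S0 reads c0=2 → after 3×micro: 3; S1 reads c0=3 → after 2×micro: 5 ⇒ (c0=3, c1=5)
[Gauss-Seidel] macro 2: S0 reads c0=3 → after 3×micro: 2; S1 reads c0=2 → after 2×micro: -2 ⇒ (c0=2, c1=-2)
[Gauss-Seidel] macro 3: S0 reads c0=2 → after 3×micro: 3; S1 reads c0=3 → after 2×micro: 5 ⇒ (c0=3, c1=5)
[Gauss-Seidel] macro 4: S0 reads c0=3 → after 3×micro: 2; S1 reads c0=2 → after 2×micro: -2 ⇒ (c0=2, c1=-2)
[Gauss-Seidel] macro 5: S0 reads c0=2 → after 3×micro: 3; S1 reads c0=3 → after 2×micro: 5 ⇒ (c0=3, c1=5)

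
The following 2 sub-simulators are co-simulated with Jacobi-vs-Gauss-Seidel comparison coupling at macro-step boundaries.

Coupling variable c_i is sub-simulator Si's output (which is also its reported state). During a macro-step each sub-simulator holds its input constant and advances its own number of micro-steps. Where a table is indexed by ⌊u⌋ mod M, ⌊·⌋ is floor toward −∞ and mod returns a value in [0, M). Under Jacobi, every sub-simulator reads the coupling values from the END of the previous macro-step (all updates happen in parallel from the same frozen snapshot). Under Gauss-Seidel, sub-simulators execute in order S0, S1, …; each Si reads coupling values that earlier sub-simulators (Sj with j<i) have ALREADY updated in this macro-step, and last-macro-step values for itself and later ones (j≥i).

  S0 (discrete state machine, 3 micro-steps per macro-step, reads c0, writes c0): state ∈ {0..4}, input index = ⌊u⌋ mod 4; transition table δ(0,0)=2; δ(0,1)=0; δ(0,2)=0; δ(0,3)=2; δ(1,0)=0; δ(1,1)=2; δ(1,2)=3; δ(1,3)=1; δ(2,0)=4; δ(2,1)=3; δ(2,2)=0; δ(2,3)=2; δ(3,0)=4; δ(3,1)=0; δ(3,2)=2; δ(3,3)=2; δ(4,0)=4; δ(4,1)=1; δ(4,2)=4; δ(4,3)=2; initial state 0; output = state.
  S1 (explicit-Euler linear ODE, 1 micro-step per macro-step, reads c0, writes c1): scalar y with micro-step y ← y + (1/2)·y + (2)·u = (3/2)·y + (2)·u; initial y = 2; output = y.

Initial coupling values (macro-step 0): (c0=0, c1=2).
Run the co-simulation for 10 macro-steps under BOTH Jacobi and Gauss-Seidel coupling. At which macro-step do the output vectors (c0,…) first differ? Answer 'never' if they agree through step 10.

first divergence at macro-step: 1

[Jacobi] macro 1: S0 reads c0=0 → after 3×micro: 4; S1 reads c0=0 → after 1×micro: 3 ⇒ (c0=4, c1=3)
[Jacobi] macro 2: S0 reads c0=4 → after 3×micro: 4; S1 reads c0=4 → after 1×micro: 25/2 ⇒ (c0=4, c1=25/2)
[Jacobi] macro 3: S0 reads c0=4 → after 3×micro: 4; S1 reads c0=4 → after 1×micro: 107/4 ⇒ (c0=4, c1=107/4)
[Jacobi] macro 4: S0 reads c0=4 → after 3×micro: 4; S1 reads c0=4 → after 1×micro: 385/8 ⇒ (c0=4, c1=385/8)
[Jacobi] macro 5: S0 reads c0=4 → after 3×micro: 4; S1 reads c0=4 → after 1×micro: 1283/16 ⇒ (c0=4, c1=1283/16)
[Jacobi] macro 6: S0 reads c0=4 → after 3×micro: 4; S1 reads c0=4 → after 1×micro: 4105/32 ⇒ (c0=4, c1=4105/32)
[Jacobi] macro 7: S0 reads c0=4 → after 3×micro: 4; S1 reads c0=4 → after 1×micro: 12827/64 ⇒ (c0=4, c1=12827/64)
[Jacobi] macro 8: S0 reads c0=4 → after 3×micro: 4; S1 reads c0=4 → after 1×micro: 39505/128 ⇒ (c0=4, c1=39505/128)
[Jacobi] macro 9: S0 reads c0=4 → after 3×micro: 4; S1 reads c0=4 → after 1×micro: 120563/256 ⇒ (c0=4, c1=120563/256)
[Jacobi] macro 10: S0 reads c0=4 → after 3×micro: 4; S1 reads c0=4 → after 1×micro: 365785/512 ⇒ (c0=4, c1=365785/512)
[Gauss-Seidel] macro 1: S0 reads c0=0 → after 3×micro: 4; S1 reads c0=4 → after 1×micro: 11 ⇒ (c0=4, c1=11)
[Gauss-Seidel] macro 2: S0 reads c0=4 → after 3×micro: 4; S1 reads c0=4 → after 1×micro: 49/2 ⇒ (c0=4, c1=49/2)
[Gauss-Seidel] macro 3: S0 reads c0=4 → after 3×micro: 4; S1 reads c0=4 → after 1×micro: 179/4 ⇒ (c0=4, c1=179/4)
[Gauss-Seidel] macro 4: S0 reads c0=4 → after 3×micro: 4; S1 reads c0=4 → after 1×micro: 601/8 ⇒ (c0=4, c1=601/8)
[Gauss-Seidel] macro 5: S0 reads c0=4 → after 3×micro: 4; S1 reads c0=4 → after 1×micro: 1931/16 ⇒ (c0=4, c1=1931/16)
[Gauss-Seidel] macro 6: S0 reads c0=4 → after 3×micro: 4; S1 reads c0=4 → after 1×micro: 6049/32 ⇒ (c0=4, c1=6049/32)
[Gauss-Seidel] macro 7: S0 reads c0=4 → after 3×micro: 4; S1 reads c0=4 → after 1×micro: 18659/64 ⇒ (c0=4, c1=18659/64)
[Gauss-Seidel] macro 8: S0 reads c0=4 → after 3×micro: 4; S1 reads c0=4 → after 1×micro: 57001/128 ⇒ (c0=4, c1=57001/128)
[Gauss-Seidel] macro 9: S0 reads c0=4 → after 3×micro: 4; S1 reads c0=4 → after 1×micro: 173051/256 ⇒ (c0=4, c1=173051/256)
[Gauss-Seidel] macro 10: S0 reads c0=4 → after 3×micro: 4; S1 reads c0=4 → after 1×micro: 523249/512 ⇒ (c0=4, c1=523249/512)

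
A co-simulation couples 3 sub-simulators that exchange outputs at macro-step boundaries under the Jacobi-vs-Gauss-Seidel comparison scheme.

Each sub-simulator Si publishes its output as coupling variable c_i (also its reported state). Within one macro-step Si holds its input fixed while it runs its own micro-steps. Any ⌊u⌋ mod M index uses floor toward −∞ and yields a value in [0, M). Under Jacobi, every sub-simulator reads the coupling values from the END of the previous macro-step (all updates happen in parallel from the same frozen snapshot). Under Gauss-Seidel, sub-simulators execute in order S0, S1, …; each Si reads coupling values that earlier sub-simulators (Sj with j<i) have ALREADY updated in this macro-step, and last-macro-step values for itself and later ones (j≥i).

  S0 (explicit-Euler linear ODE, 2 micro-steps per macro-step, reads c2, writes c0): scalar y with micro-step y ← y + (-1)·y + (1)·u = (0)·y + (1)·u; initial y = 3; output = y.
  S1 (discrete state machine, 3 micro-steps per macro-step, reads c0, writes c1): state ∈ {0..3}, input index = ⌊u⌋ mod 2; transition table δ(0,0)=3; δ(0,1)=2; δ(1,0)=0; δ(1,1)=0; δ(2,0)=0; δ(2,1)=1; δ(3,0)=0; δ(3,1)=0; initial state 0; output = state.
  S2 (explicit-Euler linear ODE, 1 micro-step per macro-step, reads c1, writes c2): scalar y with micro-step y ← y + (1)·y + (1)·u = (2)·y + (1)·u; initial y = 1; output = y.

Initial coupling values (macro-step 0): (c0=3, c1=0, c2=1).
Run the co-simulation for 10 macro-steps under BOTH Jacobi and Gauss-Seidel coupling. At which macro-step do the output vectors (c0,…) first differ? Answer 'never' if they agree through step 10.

[Jacobi] macro 1: S0 reads c2=1 → after 2×micro: 1; S1 reads c0=3 → after 3×micro: 0; S2 reads c1=0 → after 1×micro: 2 ⇒ (c0=1, c1=0, c2=2)
[Jacobi] macro 2: S0 reads c2=2 → after 2×micro: 2; S1 reads c0=1 → after 3×micro: 0; S2 reads c1=0 → after 1×micro: 4 ⇒ (c0=2, c1=0, c2=4)
[Jacobi] macro 3: S0 reads c2=4 → after 2×micro: 4; S1 reads c0=2 → after 3×micro: 3; S2 reads c1=0 → after 1×micro: 8 ⇒ (c0=4, c1=3, c2=8)
[Jacobi] macro 4: S0 reads c2=8 → after 2×micro: 8; S1 reads c0=4 → after 3×micro: 0; S2 reads c1=3 → after 1×micro: 19 ⇒ (c0=8, c1=0, c2=19)
[Jacobi] macro 5: S0 reads c2=19 → after 2×micro: 19; S1 reads c0=8 → after 3×micro: 3; S2 reads c1=0 → after 1×micro: 38 ⇒ (c0=19, c1=3, c2=38)
[Jacobi] macro 6: S0 reads c2=38 → after 2×micro: 38; S1 reads c0=19 → after 3×micro: 1; S2 reads c1=3 → after 1×micro: 79 ⇒ (c0=38, c1=1, c2=79)
[Jacobi] macro 7: S0 reads c2=79 → after 2×micro: 79; S1 reads c0=38 → after 3×micro: 0; S2 reads c1=1 → after 1×micro: 159 ⇒ (c0=79, c1=0, c2=159)
[Jacobi] macro 8: S0 reads c2=159 → after 2×micro: 159; S1 reads c0=79 → after 3×micro: 0; S2 reads c1=0 → after 1×micro: 318 ⇒ (c0=159, c1=0, c2=318)
[Jacobi] macro 9: S0 reads c2=318 → after 2×micro: 318; S1 reads c0=159 → after 3×micro: 0; S2 reads c1=0 → after 1×micro: 636 ⇒ (c0=318, c1=0, c2=636)
[Jacobi] macro 10: S0 reads c2=636 → after 2×micro: 636; S1 reads c0=318 → after 3×micro: 3; S2 reads c1=0 → after 1×micro: 1272 ⇒ (c0=636, c1=3, c2=1272)
[Gauss-Seidel] macro 1: S0 reads c2=1 → after 2×micro: 1; S1 reads c0=1 → after 3×micro: 0; S2 reads c1=0 → after 1×micro: 2 ⇒ (c0=1, c1=0, c2=2)
[Gauss-Seidel] macro 2: S0 reads c2=2 → after 2×micro: 2; S1 reads c0=2 → after 3×micro: 3; S2 reads c1=3 → after 1×micro: 7 ⇒ (c0=2, c1=3, c2=7)
[Gauss-Seidel] macro 3: S0 reads c2=7 → after 2×micro: 7; S1 reads c0=7 → after 3×micro: 1; S2 reads c1=1 → after 1×micro: 15 ⇒ (c0=7, c1=1, c2=15)
[Gauss-Seidel] macro 4: S0 reads c2=15 → after 2×micro: 15; S1 reads c0=15 → after 3×micro: 1; S2 reads c1=1 → after 1×micro: 31 ⇒ (c0=15, c1=1, c2=31)
[Gauss-Seidel] macro 5: S0 reads c2=31 → after 2×micro: 31; S1 reads c0=31 → after 3×micro: 1; S2 reads c1=1 → after 1×micro: 63 ⇒ (c0=31, c1=1, c2=63)
[Gauss-Seidel] macro 6: S0 reads c2=63 → after 2×micro: 63; S1 reads c0=63 → after 3×micro: 1; S2 reads c1=1 → after 1×micro: 127 ⇒ (c0=63, c1=1, c2=127)
[Gauss-Seidel] macro 7: S0 reads c2=127 → after 2×micro: 127; S1 reads c0=127 → after 3×micro: 1; S2 reads c1=1 → after 1×micro: 255 ⇒ (c0=127, c1=1, c2=255)
[Gauss-Seidel] macro 8: S0 reads c2=255 → after 2×micro: 255; S1 reads c0=255 → after 3×micro: 1; S2 reads c1=1 → after 1×micro: 511 ⇒ (c0=255, c1=1, c2=511)
[Gauss-Seidel] macro 9: S0 reads c2=511 → after 2×micro: 511; S1 reads c0=511 → after 3×micro: 1; S2 reads c1=1 → after 1×micro: 1023 ⇒ (c0=511, c1=1, c2=1023)
[Gauss-Seidel] macro 10: S0 reads c2=1023 → after 2×micro: 1023; S1 reads c0=1023 → after 3×micro: 1; S2 reads c1=1 → after 1×micro: 2047 ⇒ (c0=1023, c1=1, c2=2047)

first divergence at macro-step: 2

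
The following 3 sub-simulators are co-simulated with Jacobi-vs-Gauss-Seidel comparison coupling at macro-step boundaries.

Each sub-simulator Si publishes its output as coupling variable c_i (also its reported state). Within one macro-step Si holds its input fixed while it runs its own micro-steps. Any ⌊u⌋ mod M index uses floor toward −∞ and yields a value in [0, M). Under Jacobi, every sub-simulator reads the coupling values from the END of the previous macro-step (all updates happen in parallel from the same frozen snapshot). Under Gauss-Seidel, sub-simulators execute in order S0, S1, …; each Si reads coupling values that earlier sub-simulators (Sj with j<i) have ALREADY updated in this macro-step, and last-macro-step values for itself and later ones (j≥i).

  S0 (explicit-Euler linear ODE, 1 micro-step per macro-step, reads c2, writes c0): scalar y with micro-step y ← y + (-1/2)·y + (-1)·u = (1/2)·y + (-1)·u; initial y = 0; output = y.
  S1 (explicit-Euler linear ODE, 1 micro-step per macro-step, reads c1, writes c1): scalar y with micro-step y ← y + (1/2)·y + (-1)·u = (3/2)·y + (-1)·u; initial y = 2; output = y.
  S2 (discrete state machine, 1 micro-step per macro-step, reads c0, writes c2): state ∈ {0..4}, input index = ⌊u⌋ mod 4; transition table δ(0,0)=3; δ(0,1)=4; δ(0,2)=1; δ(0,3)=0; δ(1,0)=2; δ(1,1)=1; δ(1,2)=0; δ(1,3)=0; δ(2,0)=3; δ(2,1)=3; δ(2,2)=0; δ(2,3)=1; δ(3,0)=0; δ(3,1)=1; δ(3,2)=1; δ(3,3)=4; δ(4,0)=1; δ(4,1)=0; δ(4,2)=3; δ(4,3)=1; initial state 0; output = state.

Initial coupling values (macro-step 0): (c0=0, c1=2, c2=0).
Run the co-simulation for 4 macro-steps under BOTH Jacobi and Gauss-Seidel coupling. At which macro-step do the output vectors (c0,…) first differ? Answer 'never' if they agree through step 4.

[Jacobi] macro 1: S0 reads c2=0 → after 1×micro: 0; S1 reads c1=2 → after 1×micro: 1; S2 reads c0=0 → after 1×micro: 3 ⇒ (c0=0, c1=1, c2=3)
[Jacobi] macro 2: S0 reads c2=3 → after 1×micro: -3; S1 reads c1=1 → after 1×micro: 1/2; S2 reads c0=0 → after 1×micro: 0 ⇒ (c0=-3, c1=1/2, c2=0)
[Jacobi] macro 3: S0 reads c2=0 → after 1×micro: -3/2; S1 reads c1=1/2 → after 1×micro: 1/4; S2 reads c0=-3 → after 1×micro: 4 ⇒ (c0=-3/2, c1=1/4, c2=4)
[Jacobi] macro 4: S0 reads c2=4 → after 1×micro: -19/4; S1 reads c1=1/4 → after 1×micro: 1/8; S2 reads c0=-3/2 → after 1×micro: 3 ⇒ (c0=-19/4, c1=1/8, c2=3)
[Gauss-Seidel] macro 1: S0 reads c2=0 → after 1×micro: 0; S1 reads c1=2 → after 1×micro: 1; S2 reads c0=0 → after 1×micro: 3 ⇒ (c0=0, c1=1, c2=3)
[Gauss-Seidel] macro 2: S0 reads c2=3 → after 1×micro: -3; S1 reads c1=1 → after 1×micro: 1/2; S2 reads c0=-3 → after 1×micro: 1 ⇒ (c0=-3, c1=1/2, c2=1)
[Gauss-Seidel] macro 3: S0 reads c2=1 → after 1×micro: -5/2; S1 reads c1=1/2 → after 1×micro: 1/4; S2 reads c0=-5/2 → after 1×micro: 1 ⇒ (c0=-5/2, c1=1/4, c2=1)
[Gauss-Seidel] macro 4: S0 reads c2=1 → after 1×micro: -9/4; S1 reads c1=1/4 → after 1×micro: 1/8; S2 reads c0=-9/4 → after 1×micro: 1 ⇒ (c0=-9/4, c1=1/8, c2=1)

first divergence at macro-step: 2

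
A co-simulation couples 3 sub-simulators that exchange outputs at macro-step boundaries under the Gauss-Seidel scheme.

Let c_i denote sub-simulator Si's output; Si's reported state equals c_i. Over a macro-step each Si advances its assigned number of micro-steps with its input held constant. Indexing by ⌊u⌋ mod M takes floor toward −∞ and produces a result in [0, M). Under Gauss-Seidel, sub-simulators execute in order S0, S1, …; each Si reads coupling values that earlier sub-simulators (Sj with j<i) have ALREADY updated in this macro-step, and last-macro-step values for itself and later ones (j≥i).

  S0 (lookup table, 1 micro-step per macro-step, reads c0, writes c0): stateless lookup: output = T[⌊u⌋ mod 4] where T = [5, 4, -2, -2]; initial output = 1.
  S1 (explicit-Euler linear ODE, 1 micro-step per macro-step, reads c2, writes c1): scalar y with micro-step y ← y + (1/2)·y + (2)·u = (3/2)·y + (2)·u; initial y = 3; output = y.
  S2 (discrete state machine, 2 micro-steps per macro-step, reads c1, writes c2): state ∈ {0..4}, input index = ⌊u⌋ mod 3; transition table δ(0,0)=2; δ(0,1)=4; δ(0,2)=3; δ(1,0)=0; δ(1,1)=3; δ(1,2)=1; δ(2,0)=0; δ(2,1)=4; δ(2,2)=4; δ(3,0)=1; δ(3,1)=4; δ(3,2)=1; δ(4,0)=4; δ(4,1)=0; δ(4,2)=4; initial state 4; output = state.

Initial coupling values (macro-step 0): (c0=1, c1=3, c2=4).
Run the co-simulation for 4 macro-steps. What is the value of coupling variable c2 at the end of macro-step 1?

macro 1: S0 reads c0=1 → after 1×micro: 4; S1 reads c2=4 → after 1×micro: 25/2; S2 reads c1=25/2 → after 2×micro: 4 ⇒ (c0=4, c1=25/2, c2=4)
macro 2: S0 reads c0=4 → after 1×micro: 5; S1 reads c2=4 → after 1×micro: 107/4; S2 reads c1=107/4 → after 2×micro: 4 ⇒ (c0=5, c1=107/4, c2=4)
macro 3: S0 reads c0=5 → after 1×micro: 4; S1 reads c2=4 → after 1×micro: 385/8; S2 reads c1=385/8 → after 2×micro: 4 ⇒ (c0=4, c1=385/8, c2=4)
macro 4: S0 reads c0=4 → after 1×micro: 5; S1 reads c2=4 → after 1×micro: 1283/16; S2 reads c1=1283/16 → after 2×micro: 4 ⇒ (c0=5, c1=1283/16, c2=4)

c2 at macro-step 1 = 4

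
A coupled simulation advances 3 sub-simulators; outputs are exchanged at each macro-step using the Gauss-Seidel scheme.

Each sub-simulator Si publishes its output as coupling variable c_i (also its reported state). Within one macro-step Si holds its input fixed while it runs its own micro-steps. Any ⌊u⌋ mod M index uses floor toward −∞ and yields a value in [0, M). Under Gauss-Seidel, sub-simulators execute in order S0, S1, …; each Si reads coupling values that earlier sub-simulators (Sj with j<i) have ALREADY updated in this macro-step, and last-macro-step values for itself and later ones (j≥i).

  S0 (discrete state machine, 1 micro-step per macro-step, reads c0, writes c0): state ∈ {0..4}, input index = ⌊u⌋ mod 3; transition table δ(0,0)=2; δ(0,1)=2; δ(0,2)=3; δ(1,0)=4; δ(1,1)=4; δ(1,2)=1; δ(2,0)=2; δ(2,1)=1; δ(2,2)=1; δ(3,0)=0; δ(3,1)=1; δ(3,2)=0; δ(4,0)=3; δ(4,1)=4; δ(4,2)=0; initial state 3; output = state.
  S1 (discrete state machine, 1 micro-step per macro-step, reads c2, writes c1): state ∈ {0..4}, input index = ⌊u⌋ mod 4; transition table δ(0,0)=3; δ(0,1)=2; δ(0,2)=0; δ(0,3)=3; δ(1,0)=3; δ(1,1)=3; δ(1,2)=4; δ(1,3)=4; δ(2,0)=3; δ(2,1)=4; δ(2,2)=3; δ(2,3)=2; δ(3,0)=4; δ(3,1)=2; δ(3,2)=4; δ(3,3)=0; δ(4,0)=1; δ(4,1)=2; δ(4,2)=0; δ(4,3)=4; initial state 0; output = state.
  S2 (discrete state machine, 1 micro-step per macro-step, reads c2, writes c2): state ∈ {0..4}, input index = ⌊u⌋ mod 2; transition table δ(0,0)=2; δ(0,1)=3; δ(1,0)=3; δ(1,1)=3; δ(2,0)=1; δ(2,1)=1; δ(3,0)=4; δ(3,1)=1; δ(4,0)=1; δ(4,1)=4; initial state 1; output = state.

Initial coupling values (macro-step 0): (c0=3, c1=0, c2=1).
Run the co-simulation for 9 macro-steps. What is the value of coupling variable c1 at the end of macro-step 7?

macro 1: S0 reads c0=3 → after 1×micro: 0; S1 reads c2=1 → after 1×micro: 2; S2 reads c2=1 → after 1×micro: 3 ⇒ (c0=0, c1=2, c2=3)
macro 2: S0 reads c0=0 → after 1×micro: 2; S1 reads c2=3 → after 1×micro: 2; S2 reads c2=3 → after 1×micro: 1 ⇒ (c0=2, c1=2, c2=1)
macro 3: S0 reads c0=2 → after 1×micro: 1; S1 reads c2=1 → after 1×micro: 4; S2 reads c2=1 → after 1×micro: 3 ⇒ (c0=1, c1=4, c2=3)
macro 4: S0 reads c0=1 → after 1×micro: 4; S1 reads c2=3 → after 1×micro: 4; S2 reads c2=3 → after 1×micro: 1 ⇒ (c0=4, c1=4, c2=1)
macro 5: S0 reads c0=4 → after 1×micro: 4; S1 reads c2=1 → after 1×micro: 2; S2 reads c2=1 → after 1×micro: 3 ⇒ (c0=4, c1=2, c2=3)
macro 6: S0 reads c0=4 → after 1×micro: 4; S1 reads c2=3 → after 1×micro: 2; S2 reads c2=3 → after 1×micro: 1 ⇒ (c0=4, c1=2, c2=1)
macro 7: S0 reads c0=4 → after 1×micro: 4; S1 reads c2=1 → after 1×micro: 4; S2 reads c2=1 → after 1×micro: 3 ⇒ (c0=4, c1=4, c2=3)
macro 8: S0 reads c0=4 → after 1×micro: 4; S1 reads c2=3 → after 1×micro: 4; S2 reads c2=3 → after 1×micro: 1 ⇒ (c0=4, c1=4, c2=1)
macro 9: S0 reads c0=4 → after 1×micro: 4; S1 reads c2=1 → after 1×micro: 2; S2 reads c2=1 → after 1×micro: 3 ⇒ (c0=4, c1=2, c2=3)

c1 at macro-step 7 = 4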